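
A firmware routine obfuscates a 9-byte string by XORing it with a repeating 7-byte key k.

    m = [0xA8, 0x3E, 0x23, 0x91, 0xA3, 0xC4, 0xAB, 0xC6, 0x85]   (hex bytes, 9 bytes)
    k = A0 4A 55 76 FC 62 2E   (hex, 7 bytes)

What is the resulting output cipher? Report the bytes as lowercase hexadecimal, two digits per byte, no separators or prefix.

087476e75fa68566cf

The 7-byte key repeats, so the effective keystream is a0 4a 55 76 fc 62 2e a0 4a.
byte 0: 168 XOR 160 =   8
byte 1:  62 XOR  74 = 116
byte 2:  35 XOR  85 = 118
byte 3: 145 XOR 118 = 231
byte 4: 163 XOR 252 =  95
byte 5: 196 XOR  98 = 166
byte 6: 171 XOR  46 = 133
byte 7: 198 XOR 160 = 102
byte 8: 133 XOR  74 = 207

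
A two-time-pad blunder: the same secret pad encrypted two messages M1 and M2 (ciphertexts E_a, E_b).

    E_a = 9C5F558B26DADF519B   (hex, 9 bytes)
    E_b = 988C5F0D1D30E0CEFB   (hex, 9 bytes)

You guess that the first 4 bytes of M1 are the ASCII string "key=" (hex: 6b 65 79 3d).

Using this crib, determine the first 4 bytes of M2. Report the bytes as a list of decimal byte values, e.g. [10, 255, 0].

[111, 182, 115, 187]

First, E_a ⊕ E_b = (M1 ⊕ K) ⊕ (M2 ⊕ K) = M1 ⊕ M2, so the key drops out. Then M2 = (M1 ⊕ M2) ⊕ M1 over the first 4 bytes.
byte 0: (9c XOR 98) XOR 6b = 04 XOR 6b = 6f
byte 1: (5f XOR 8c) XOR 65 = d3 XOR 65 = b6
byte 2: (55 XOR 5f) XOR 79 = 0a XOR 79 = 73
byte 3: (8b XOR 0d) XOR 3d = 86 XOR 3d = bb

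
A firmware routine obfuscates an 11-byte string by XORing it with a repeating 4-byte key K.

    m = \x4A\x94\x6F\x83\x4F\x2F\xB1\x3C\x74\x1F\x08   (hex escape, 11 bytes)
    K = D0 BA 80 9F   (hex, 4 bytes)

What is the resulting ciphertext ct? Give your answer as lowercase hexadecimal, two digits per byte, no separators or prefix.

The 4-byte key repeats, so the effective keystream is d0 ba 80 9f d0 ba 80 9f d0 ba 80.
byte 0: 01001010 ^ 11010000 = 10011010
byte 1: 10010100 ^ 10111010 = 00101110
byte 2: 01101111 ^ 10000000 = 11101111
byte 3: 10000011 ^ 10011111 = 00011100
byte 4: 01001111 ^ 11010000 = 10011111
byte 5: 00101111 ^ 10111010 = 10010101
byte 6: 10110001 ^ 10000000 = 00110001
byte 7: 00111100 ^ 10011111 = 10100011
byte 8: 01110100 ^ 11010000 = 10100100
byte 9: 00011111 ^ 10111010 = 10100101
byte 10: 00001000 ^ 10000000 = 10001000

9a2eef1c9f9531a3a4a588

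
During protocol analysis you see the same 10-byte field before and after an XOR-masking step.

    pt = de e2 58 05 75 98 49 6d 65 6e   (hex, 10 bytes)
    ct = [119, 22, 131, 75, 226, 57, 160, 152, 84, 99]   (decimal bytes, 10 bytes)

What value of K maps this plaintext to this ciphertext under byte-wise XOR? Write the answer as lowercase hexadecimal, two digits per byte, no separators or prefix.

a9f4db4e97a1e9f5310d

Since ct = pt ⊕ K, XORing both sides with pt gives K = pt ⊕ ct.
byte 0: de ⊕ 77 = a9
byte 1: e2 ⊕ 16 = f4
byte 2: 58 ⊕ 83 = db
byte 3: 05 ⊕ 4b = 4e
byte 4: 75 ⊕ e2 = 97
byte 5: 98 ⊕ 39 = a1
byte 6: 49 ⊕ a0 = e9
byte 7: 6d ⊕ 98 = f5
byte 8: 65 ⊕ 54 = 31
byte 9: 6e ⊕ 63 = 0d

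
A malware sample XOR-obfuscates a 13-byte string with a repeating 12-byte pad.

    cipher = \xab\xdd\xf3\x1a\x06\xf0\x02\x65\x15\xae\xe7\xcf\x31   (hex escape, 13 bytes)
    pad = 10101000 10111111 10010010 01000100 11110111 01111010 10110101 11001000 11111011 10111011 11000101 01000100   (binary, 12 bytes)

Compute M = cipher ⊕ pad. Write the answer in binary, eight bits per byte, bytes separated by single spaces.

00000011 01100010 01100001 01011110 11110001 10001010 10110111 10101101 11101110 00010101 00100010 10001011 10011001

The 12-byte key repeats, so the effective keystream is a8 bf 92 44 f7 7a b5 c8 fb bb c5 44 a8.
byte 0: 171 ⊕ 168 =   3
byte 1: 221 ⊕ 191 =  98
byte 2: 243 ⊕ 146 =  97
byte 3:  26 ⊕  68 =  94
byte 4:   6 ⊕ 247 = 241
byte 5: 240 ⊕ 122 = 138
byte 6:   2 ⊕ 181 = 183
byte 7: 101 ⊕ 200 = 173
byte 8:  21 ⊕ 251 = 238
byte 9: 174 ⊕ 187 =  21
byte 10: 231 ⊕ 197 =  34
byte 11: 207 ⊕  68 = 139
byte 12:  49 ⊕ 168 = 153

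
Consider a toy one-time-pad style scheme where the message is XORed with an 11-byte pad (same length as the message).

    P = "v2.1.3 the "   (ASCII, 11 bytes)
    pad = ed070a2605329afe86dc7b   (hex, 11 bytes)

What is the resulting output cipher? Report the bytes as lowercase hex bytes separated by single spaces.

9b 35 24 17 2b 01 ba 8a ee b9 5b

XOR is its own inverse, so applying the key byte-wise gives the result directly.
byte 0: 76 xor ed = 9b
byte 1: 32 xor 07 = 35
byte 2: 2e xor 0a = 24
byte 3: 31 xor 26 = 17
byte 4: 2e xor 05 = 2b
byte 5: 33 xor 32 = 01
byte 6: 20 xor 9a = ba
byte 7: 74 xor fe = 8a
byte 8: 68 xor 86 = ee
byte 9: 65 xor dc = b9
byte 10: 20 xor 7b = 5b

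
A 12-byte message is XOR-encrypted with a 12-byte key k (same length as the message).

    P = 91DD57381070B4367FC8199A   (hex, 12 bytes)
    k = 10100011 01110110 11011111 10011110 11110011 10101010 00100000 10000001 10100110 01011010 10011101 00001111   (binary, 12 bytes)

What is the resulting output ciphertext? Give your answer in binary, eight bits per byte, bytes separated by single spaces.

00110010 10101011 10001000 10100110 11100011 11011010 10010100 10110111 11011001 10010010 10000100 10010101

91 ⊕ a3 = 32
dd ⊕ 76 = ab
57 ⊕ df = 88
38 ⊕ 9e = a6
10 ⊕ f3 = e3
70 ⊕ aa = da
b4 ⊕ 20 = 94
36 ⊕ 81 = b7
7f ⊕ a6 = d9
c8 ⊕ 5a = 92
19 ⊕ 9d = 84
9a ⊕ 0f = 95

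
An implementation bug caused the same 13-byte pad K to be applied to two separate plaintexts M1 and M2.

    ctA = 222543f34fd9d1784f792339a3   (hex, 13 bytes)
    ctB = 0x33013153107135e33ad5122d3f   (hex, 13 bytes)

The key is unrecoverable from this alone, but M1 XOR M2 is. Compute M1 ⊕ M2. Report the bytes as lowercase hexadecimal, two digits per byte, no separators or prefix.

112472a05fa8e49b75ac31149c

ctA ⊕ ctB = (M1 ⊕ K) ⊕ (M2 ⊕ K) = M1 ⊕ M2 — the shared key cancels under XOR.
22 ⊕ 33 = 11
25 ⊕ 01 = 24
43 ⊕ 31 = 72
f3 ⊕ 53 = a0
4f ⊕ 10 = 5f
d9 ⊕ 71 = a8
d1 ⊕ 35 = e4
78 ⊕ e3 = 9b
4f ⊕ 3a = 75
79 ⊕ d5 = ac
23 ⊕ 12 = 31
39 ⊕ 2d = 14
a3 ⊕ 3f = 9c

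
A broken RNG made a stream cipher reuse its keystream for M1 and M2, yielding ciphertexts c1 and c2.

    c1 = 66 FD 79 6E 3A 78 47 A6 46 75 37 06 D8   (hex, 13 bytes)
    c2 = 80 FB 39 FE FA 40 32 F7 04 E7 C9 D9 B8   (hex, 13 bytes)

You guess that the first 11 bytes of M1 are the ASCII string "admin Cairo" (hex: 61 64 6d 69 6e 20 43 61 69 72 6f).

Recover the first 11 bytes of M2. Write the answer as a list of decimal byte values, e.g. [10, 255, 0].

First, c1 ⊕ c2 = (M1 ⊕ K) ⊕ (M2 ⊕ K) = M1 ⊕ M2, so the key drops out. Then M2 = (M1 ⊕ M2) ⊕ M1 over the first 11 bytes.
byte 0: (66 xor 80) xor 61 = e6 xor 61 = 87
byte 1: (fd xor fb) xor 64 = 06 xor 64 = 62
byte 2: (79 xor 39) xor 6d = 40 xor 6d = 2d
byte 3: (6e xor fe) xor 69 = 90 xor 69 = f9
byte 4: (3a xor fa) xor 6e = c0 xor 6e = ae
byte 5: (78 xor 40) xor 20 = 38 xor 20 = 18
byte 6: (47 xor 32) xor 43 = 75 xor 43 = 36
byte 7: (a6 xor f7) xor 61 = 51 xor 61 = 30
byte 8: (46 xor 04) xor 69 = 42 xor 69 = 2b
byte 9: (75 xor e7) xor 72 = 92 xor 72 = e0
byte 10: (37 xor c9) xor 6f = fe xor 6f = 91

[135, 98, 45, 249, 174, 24, 54, 48, 43, 224, 145]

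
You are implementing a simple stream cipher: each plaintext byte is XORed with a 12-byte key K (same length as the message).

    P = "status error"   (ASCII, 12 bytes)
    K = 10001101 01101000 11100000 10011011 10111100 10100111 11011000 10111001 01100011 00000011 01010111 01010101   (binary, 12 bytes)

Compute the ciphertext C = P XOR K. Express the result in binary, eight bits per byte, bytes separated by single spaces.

11111110 00011100 10000001 11101111 11001001 11010100 11111000 11011100 00010001 01110001 00111000 00100111

115 ^ 141 = 254
116 ^ 104 =  28
 97 ^ 224 = 129
116 ^ 155 = 239
117 ^ 188 = 201
115 ^ 167 = 212
 32 ^ 216 = 248
101 ^ 185 = 220
114 ^  99 =  17
114 ^   3 = 113
111 ^  87 =  56
114 ^  85 =  39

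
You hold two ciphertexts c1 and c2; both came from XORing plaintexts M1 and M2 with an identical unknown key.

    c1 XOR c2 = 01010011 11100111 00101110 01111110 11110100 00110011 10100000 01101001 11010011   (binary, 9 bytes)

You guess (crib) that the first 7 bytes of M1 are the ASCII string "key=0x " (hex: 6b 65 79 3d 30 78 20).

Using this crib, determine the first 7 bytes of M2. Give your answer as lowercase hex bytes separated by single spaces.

Since c1 ⊕ c2 = M1 ⊕ M2, XORing with the guessed M1 bytes yields the corresponding M2 bytes: M2 = (c1 ⊕ c2) ⊕ M1.
53 XOR 6b = 38
e7 XOR 65 = 82
2e XOR 79 = 57
7e XOR 3d = 43
f4 XOR 30 = c4
33 XOR 78 = 4b
a0 XOR 20 = 80

38 82 57 43 c4 4b 80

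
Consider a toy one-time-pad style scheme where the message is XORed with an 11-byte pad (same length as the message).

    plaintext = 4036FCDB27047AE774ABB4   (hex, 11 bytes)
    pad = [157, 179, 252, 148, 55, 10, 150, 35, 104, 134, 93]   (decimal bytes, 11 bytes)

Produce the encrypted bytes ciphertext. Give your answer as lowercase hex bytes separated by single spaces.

 64 xor 157 = 221
 54 xor 179 = 133
252 xor 252 =   0
219 xor 148 =  79
 39 xor  55 =  16
  4 xor  10 =  14
122 xor 150 = 236
231 xor  35 = 196
116 xor 104 =  28
171 xor 134 =  45
180 xor  93 = 233

dd 85 00 4f 10 0e ec c4 1c 2d e9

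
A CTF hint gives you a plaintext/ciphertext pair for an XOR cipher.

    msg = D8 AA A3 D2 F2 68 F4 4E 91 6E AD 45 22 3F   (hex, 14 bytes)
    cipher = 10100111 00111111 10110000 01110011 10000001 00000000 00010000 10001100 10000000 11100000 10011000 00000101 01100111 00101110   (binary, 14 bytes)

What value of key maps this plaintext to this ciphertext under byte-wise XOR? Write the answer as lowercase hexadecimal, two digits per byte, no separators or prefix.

Since cipher = msg ⊕ key, XORing both sides with msg gives key = msg ⊕ cipher.
byte 0: 216 XOR 167 = 127
byte 1: 170 XOR  63 = 149
byte 2: 163 XOR 176 =  19
byte 3: 210 XOR 115 = 161
byte 4: 242 XOR 129 = 115
byte 5: 104 XOR   0 = 104
byte 6: 244 XOR  16 = 228
byte 7:  78 XOR 140 = 194
byte 8: 145 XOR 128 =  17
byte 9: 110 XOR 224 = 142
byte 10: 173 XOR 152 =  53
byte 11:  69 XOR   5 =  64
byte 12:  34 XOR 103 =  69
byte 13:  63 XOR  46 =  17

7f9513a17368e4c2118e35404511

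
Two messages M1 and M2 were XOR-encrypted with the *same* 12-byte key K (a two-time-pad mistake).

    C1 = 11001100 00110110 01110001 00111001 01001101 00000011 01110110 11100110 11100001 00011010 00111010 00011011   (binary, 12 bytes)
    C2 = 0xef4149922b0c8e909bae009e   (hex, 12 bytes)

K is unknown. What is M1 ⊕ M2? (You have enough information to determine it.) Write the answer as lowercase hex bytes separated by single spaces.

C1 ⊕ C2 = (M1 ⊕ K) ⊕ (M2 ⊕ K) = M1 ⊕ M2 — the shared key cancels under XOR.
byte 0: cc XOR ef = 23
byte 1: 36 XOR 41 = 77
byte 2: 71 XOR 49 = 38
byte 3: 39 XOR 92 = ab
byte 4: 4d XOR 2b = 66
byte 5: 03 XOR 0c = 0f
byte 6: 76 XOR 8e = f8
byte 7: e6 XOR 90 = 76
byte 8: e1 XOR 9b = 7a
byte 9: 1a XOR ae = b4
byte 10: 3a XOR 00 = 3a
byte 11: 1b XOR 9e = 85

23 77 38 ab 66 0f f8 76 7a b4 3a 85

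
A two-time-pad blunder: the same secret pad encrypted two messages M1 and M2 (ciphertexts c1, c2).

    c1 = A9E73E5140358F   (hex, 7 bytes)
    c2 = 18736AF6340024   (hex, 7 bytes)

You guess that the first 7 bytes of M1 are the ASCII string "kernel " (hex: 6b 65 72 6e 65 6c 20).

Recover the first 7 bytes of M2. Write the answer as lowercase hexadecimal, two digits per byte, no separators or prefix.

daf126c911598b

First, c1 ⊕ c2 = (M1 ⊕ K) ⊕ (M2 ⊕ K) = M1 ⊕ M2, so the key drops out. Then M2 = (M1 ⊕ M2) ⊕ M1 over the first 7 bytes.
byte 0: (a9 xor 18) xor 6b = b1 xor 6b = da
byte 1: (e7 xor 73) xor 65 = 94 xor 65 = f1
byte 2: (3e xor 6a) xor 72 = 54 xor 72 = 26
byte 3: (51 xor f6) xor 6e = a7 xor 6e = c9
byte 4: (40 xor 34) xor 65 = 74 xor 65 = 11
byte 5: (35 xor 00) xor 6c = 35 xor 6c = 59
byte 6: (8f xor 24) xor 20 = ab xor 20 = 8b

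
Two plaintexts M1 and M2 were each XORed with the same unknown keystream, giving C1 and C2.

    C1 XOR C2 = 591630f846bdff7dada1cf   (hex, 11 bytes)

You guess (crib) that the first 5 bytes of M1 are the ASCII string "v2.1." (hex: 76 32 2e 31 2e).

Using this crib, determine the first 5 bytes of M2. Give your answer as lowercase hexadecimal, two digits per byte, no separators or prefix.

Since C1 ⊕ C2 = M1 ⊕ M2, XORing with the guessed M1 bytes yields the corresponding M2 bytes: M2 = (C1 ⊕ C2) ⊕ M1.
59 ^ 76 = 2f
16 ^ 32 = 24
30 ^ 2e = 1e
f8 ^ 31 = c9
46 ^ 2e = 68

2f241ec968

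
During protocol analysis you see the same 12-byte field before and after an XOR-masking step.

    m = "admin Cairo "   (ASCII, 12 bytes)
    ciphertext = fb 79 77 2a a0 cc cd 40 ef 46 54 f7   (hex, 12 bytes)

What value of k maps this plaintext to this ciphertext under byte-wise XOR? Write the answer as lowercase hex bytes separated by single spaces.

Since ciphertext = m ⊕ k, XORing both sides with m gives k = m ⊕ ciphertext.
61 XOR fb = 9a
64 XOR 79 = 1d
6d XOR 77 = 1a
69 XOR 2a = 43
6e XOR a0 = ce
20 XOR cc = ec
43 XOR cd = 8e
61 XOR 40 = 21
69 XOR ef = 86
72 XOR 46 = 34
6f XOR 54 = 3b
20 XOR f7 = d7

9a 1d 1a 43 ce ec 8e 21 86 34 3b d7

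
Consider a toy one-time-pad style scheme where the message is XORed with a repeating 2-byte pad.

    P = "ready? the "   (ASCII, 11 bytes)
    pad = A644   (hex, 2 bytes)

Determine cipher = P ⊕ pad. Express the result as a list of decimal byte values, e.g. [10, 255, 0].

[212, 33, 199, 32, 223, 123, 134, 48, 206, 33, 134]

The 2-byte key repeats, so the effective keystream is a6 44 a6 44 a6 44 a6 44 a6 44 a6.
byte 0: 01110010 xor 10100110 = 11010100
byte 1: 01100101 xor 01000100 = 00100001
byte 2: 01100001 xor 10100110 = 11000111
byte 3: 01100100 xor 01000100 = 00100000
byte 4: 01111001 xor 10100110 = 11011111
byte 5: 00111111 xor 01000100 = 01111011
byte 6: 00100000 xor 10100110 = 10000110
byte 7: 01110100 xor 01000100 = 00110000
byte 8: 01101000 xor 10100110 = 11001110
byte 9: 01100101 xor 01000100 = 00100001
byte 10: 00100000 xor 10100110 = 10000110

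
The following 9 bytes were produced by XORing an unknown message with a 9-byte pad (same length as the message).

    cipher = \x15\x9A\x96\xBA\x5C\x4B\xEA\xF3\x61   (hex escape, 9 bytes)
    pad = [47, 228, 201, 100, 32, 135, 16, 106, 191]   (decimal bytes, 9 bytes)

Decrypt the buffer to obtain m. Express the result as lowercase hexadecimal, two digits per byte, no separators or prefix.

15 ^ 2f = 3a
9a ^ e4 = 7e
96 ^ c9 = 5f
ba ^ 64 = de
5c ^ 20 = 7c
4b ^ 87 = cc
ea ^ 10 = fa
f3 ^ 6a = 99
61 ^ bf = de

3a7e5fde7cccfa99de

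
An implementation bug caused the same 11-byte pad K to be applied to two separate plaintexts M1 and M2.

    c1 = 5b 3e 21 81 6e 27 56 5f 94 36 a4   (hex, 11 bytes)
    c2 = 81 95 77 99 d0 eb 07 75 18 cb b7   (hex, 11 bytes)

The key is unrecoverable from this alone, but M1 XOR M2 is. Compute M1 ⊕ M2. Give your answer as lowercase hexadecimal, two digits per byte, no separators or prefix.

c1 ⊕ c2 = (M1 ⊕ K) ⊕ (M2 ⊕ K) = M1 ⊕ M2 — the shared key cancels under XOR.
5b XOR 81 = da
3e XOR 95 = ab
21 XOR 77 = 56
81 XOR 99 = 18
6e XOR d0 = be
27 XOR eb = cc
56 XOR 07 = 51
5f XOR 75 = 2a
94 XOR 18 = 8c
36 XOR cb = fd
a4 XOR b7 = 13

daab5618becc512a8cfd13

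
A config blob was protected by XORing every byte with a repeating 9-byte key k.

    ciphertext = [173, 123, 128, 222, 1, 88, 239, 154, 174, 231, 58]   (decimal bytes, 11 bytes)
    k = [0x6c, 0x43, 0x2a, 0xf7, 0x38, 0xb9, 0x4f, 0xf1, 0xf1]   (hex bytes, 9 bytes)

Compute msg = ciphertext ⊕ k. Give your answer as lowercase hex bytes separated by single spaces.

The 9-byte key repeats, so the effective keystream is 6c 43 2a f7 38 b9 4f f1 f1 6c 43.
byte 0: ad ^ 6c = c1
byte 1: 7b ^ 43 = 38
byte 2: 80 ^ 2a = aa
byte 3: de ^ f7 = 29
byte 4: 01 ^ 38 = 39
byte 5: 58 ^ b9 = e1
byte 6: ef ^ 4f = a0
byte 7: 9a ^ f1 = 6b
byte 8: ae ^ f1 = 5f
byte 9: e7 ^ 6c = 8b
byte 10: 3a ^ 43 = 79

c1 38 aa 29 39 e1 a0 6b 5f 8b 79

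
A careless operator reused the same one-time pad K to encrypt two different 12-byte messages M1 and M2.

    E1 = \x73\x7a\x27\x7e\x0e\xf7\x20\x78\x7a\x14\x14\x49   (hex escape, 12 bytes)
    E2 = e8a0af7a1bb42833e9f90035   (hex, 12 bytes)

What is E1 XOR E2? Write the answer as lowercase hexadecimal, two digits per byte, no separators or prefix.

9bda88041543084b93ed147c

E1 ⊕ E2 = (M1 ⊕ K) ⊕ (M2 ⊕ K) = M1 ⊕ M2 — the shared key cancels under XOR.
73 xor e8 = 9b
7a xor a0 = da
27 xor af = 88
7e xor 7a = 04
0e xor 1b = 15
f7 xor b4 = 43
20 xor 28 = 08
78 xor 33 = 4b
7a xor e9 = 93
14 xor f9 = ed
14 xor 00 = 14
49 xor 35 = 7c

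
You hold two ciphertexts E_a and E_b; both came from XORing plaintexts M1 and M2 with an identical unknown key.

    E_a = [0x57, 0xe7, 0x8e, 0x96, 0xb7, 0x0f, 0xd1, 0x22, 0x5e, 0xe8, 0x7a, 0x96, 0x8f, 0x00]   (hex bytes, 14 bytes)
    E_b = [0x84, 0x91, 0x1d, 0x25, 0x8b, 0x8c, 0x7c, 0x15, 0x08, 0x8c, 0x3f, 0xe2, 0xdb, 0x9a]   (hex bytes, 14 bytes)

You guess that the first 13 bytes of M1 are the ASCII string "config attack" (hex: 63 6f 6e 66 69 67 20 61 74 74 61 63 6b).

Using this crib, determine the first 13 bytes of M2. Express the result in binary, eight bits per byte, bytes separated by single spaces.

First, E_a ⊕ E_b = (M1 ⊕ K) ⊕ (M2 ⊕ K) = M1 ⊕ M2, so the key drops out. Then M2 = (M1 ⊕ M2) ⊕ M1 over the first 13 bytes.
byte 0: (57 ^ 84) ^ 63 = d3 ^ 63 = b0
byte 1: (e7 ^ 91) ^ 6f = 76 ^ 6f = 19
byte 2: (8e ^ 1d) ^ 6e = 93 ^ 6e = fd
byte 3: (96 ^ 25) ^ 66 = b3 ^ 66 = d5
byte 4: (b7 ^ 8b) ^ 69 = 3c ^ 69 = 55
byte 5: (0f ^ 8c) ^ 67 = 83 ^ 67 = e4
byte 6: (d1 ^ 7c) ^ 20 = ad ^ 20 = 8d
byte 7: (22 ^ 15) ^ 61 = 37 ^ 61 = 56
byte 8: (5e ^ 08) ^ 74 = 56 ^ 74 = 22
byte 9: (e8 ^ 8c) ^ 74 = 64 ^ 74 = 10
byte 10: (7a ^ 3f) ^ 61 = 45 ^ 61 = 24
byte 11: (96 ^ e2) ^ 63 = 74 ^ 63 = 17
byte 12: (8f ^ db) ^ 6b = 54 ^ 6b = 3f

10110000 00011001 11111101 11010101 01010101 11100100 10001101 01010110 00100010 00010000 00100100 00010111 00111111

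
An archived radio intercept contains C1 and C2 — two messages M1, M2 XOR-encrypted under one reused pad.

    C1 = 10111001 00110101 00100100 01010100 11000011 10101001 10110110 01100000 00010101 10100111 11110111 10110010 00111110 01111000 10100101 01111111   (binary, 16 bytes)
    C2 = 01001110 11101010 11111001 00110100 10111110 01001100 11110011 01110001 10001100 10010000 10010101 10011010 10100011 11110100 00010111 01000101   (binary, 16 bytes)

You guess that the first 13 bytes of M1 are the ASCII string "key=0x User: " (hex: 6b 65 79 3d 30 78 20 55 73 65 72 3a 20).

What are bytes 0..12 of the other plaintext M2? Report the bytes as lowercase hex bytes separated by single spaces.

9c ba a4 5d 4d 9d 65 44 ea 52 10 12 bd

First, C1 ⊕ C2 = (M1 ⊕ K) ⊕ (M2 ⊕ K) = M1 ⊕ M2, so the key drops out. Then M2 = (M1 ⊕ M2) ⊕ M1 over the first 13 bytes.
byte 0: (b9 xor 4e) xor 6b = f7 xor 6b = 9c
byte 1: (35 xor ea) xor 65 = df xor 65 = ba
byte 2: (24 xor f9) xor 79 = dd xor 79 = a4
byte 3: (54 xor 34) xor 3d = 60 xor 3d = 5d
byte 4: (c3 xor be) xor 30 = 7d xor 30 = 4d
byte 5: (a9 xor 4c) xor 78 = e5 xor 78 = 9d
byte 6: (b6 xor f3) xor 20 = 45 xor 20 = 65
byte 7: (60 xor 71) xor 55 = 11 xor 55 = 44
byte 8: (15 xor 8c) xor 73 = 99 xor 73 = ea
byte 9: (a7 xor 90) xor 65 = 37 xor 65 = 52
byte 10: (f7 xor 95) xor 72 = 62 xor 72 = 10
byte 11: (b2 xor 9a) xor 3a = 28 xor 3a = 12
byte 12: (3e xor a3) xor 20 = 9d xor 20 = bd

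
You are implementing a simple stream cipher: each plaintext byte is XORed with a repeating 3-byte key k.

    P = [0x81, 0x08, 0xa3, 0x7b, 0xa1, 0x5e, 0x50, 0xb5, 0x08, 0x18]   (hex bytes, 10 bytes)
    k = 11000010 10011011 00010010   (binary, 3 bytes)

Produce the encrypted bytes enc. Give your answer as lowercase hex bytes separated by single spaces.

The 3-byte key repeats, so the effective keystream is c2 9b 12 c2 9b 12 c2 9b 12 c2.
byte 0: 81 xor c2 = 43
byte 1: 08 xor 9b = 93
byte 2: a3 xor 12 = b1
byte 3: 7b xor c2 = b9
byte 4: a1 xor 9b = 3a
byte 5: 5e xor 12 = 4c
byte 6: 50 xor c2 = 92
byte 7: b5 xor 9b = 2e
byte 8: 08 xor 12 = 1a
byte 9: 18 xor c2 = da

43 93 b1 b9 3a 4c 92 2e 1a da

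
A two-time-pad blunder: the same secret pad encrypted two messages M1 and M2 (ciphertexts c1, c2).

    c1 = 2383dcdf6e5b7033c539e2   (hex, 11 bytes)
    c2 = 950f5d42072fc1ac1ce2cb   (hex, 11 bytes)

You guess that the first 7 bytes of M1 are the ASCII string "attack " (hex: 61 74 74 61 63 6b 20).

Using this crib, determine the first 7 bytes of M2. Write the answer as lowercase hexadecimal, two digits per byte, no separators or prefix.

d7f8f5fc0a1f91

First, c1 ⊕ c2 = (M1 ⊕ K) ⊕ (M2 ⊕ K) = M1 ⊕ M2, so the key drops out. Then M2 = (M1 ⊕ M2) ⊕ M1 over the first 7 bytes.
byte 0: (23 ^ 95) ^ 61 = b6 ^ 61 = d7
byte 1: (83 ^ 0f) ^ 74 = 8c ^ 74 = f8
byte 2: (dc ^ 5d) ^ 74 = 81 ^ 74 = f5
byte 3: (df ^ 42) ^ 61 = 9d ^ 61 = fc
byte 4: (6e ^ 07) ^ 63 = 69 ^ 63 = 0a
byte 5: (5b ^ 2f) ^ 6b = 74 ^ 6b = 1f
byte 6: (70 ^ c1) ^ 20 = b1 ^ 20 = 91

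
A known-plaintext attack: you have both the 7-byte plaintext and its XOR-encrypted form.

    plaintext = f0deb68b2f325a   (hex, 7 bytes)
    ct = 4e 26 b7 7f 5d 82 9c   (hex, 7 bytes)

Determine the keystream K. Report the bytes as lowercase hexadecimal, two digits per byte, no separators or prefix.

bef801f472b0c6

Since ct = plaintext ⊕ K, XORing both sides with plaintext gives K = plaintext ⊕ ct.
f0 XOR 4e = be
de XOR 26 = f8
b6 XOR b7 = 01
8b XOR 7f = f4
2f XOR 5d = 72
32 XOR 82 = b0
5a XOR 9c = c6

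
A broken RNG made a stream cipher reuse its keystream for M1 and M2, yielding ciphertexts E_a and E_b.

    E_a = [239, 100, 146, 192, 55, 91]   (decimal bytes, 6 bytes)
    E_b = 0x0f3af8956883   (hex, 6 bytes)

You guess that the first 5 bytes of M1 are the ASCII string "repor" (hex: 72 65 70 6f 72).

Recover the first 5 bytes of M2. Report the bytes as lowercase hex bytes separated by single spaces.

First, E_a ⊕ E_b = (M1 ⊕ K) ⊕ (M2 ⊕ K) = M1 ⊕ M2, so the key drops out. Then M2 = (M1 ⊕ M2) ⊕ M1 over the first 5 bytes.
byte 0: (ef ^ 0f) ^ 72 = e0 ^ 72 = 92
byte 1: (64 ^ 3a) ^ 65 = 5e ^ 65 = 3b
byte 2: (92 ^ f8) ^ 70 = 6a ^ 70 = 1a
byte 3: (c0 ^ 95) ^ 6f = 55 ^ 6f = 3a
byte 4: (37 ^ 68) ^ 72 = 5f ^ 72 = 2d

92 3b 1a 3a 2d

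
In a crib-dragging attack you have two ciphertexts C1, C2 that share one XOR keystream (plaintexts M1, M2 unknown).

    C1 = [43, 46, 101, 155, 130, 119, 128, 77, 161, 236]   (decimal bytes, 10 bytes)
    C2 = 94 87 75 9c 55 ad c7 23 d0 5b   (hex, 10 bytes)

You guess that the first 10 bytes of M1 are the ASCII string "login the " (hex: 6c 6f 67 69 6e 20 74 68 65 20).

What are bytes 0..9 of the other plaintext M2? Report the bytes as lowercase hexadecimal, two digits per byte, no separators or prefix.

d3c6776eb9fa33061497

First, C1 ⊕ C2 = (M1 ⊕ K) ⊕ (M2 ⊕ K) = M1 ⊕ M2, so the key drops out. Then M2 = (M1 ⊕ M2) ⊕ M1 over the first 10 bytes.
byte 0: (2b xor 94) xor 6c = bf xor 6c = d3
byte 1: (2e xor 87) xor 6f = a9 xor 6f = c6
byte 2: (65 xor 75) xor 67 = 10 xor 67 = 77
byte 3: (9b xor 9c) xor 69 = 07 xor 69 = 6e
byte 4: (82 xor 55) xor 6e = d7 xor 6e = b9
byte 5: (77 xor ad) xor 20 = da xor 20 = fa
byte 6: (80 xor c7) xor 74 = 47 xor 74 = 33
byte 7: (4d xor 23) xor 68 = 6e xor 68 = 06
byte 8: (a1 xor d0) xor 65 = 71 xor 65 = 14
byte 9: (ec xor 5b) xor 20 = b7 xor 20 = 97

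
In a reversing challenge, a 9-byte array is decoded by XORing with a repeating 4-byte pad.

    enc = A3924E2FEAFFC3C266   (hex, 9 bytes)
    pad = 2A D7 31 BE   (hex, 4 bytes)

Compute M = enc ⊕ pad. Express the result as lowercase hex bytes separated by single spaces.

89 45 7f 91 c0 28 f2 7c 4c

The 4-byte key repeats, so the effective keystream is 2a d7 31 be 2a d7 31 be 2a.
byte 0: a3 ⊕ 2a = 89
byte 1: 92 ⊕ d7 = 45
byte 2: 4e ⊕ 31 = 7f
byte 3: 2f ⊕ be = 91
byte 4: ea ⊕ 2a = c0
byte 5: ff ⊕ d7 = 28
byte 6: c3 ⊕ 31 = f2
byte 7: c2 ⊕ be = 7c
byte 8: 66 ⊕ 2a = 4c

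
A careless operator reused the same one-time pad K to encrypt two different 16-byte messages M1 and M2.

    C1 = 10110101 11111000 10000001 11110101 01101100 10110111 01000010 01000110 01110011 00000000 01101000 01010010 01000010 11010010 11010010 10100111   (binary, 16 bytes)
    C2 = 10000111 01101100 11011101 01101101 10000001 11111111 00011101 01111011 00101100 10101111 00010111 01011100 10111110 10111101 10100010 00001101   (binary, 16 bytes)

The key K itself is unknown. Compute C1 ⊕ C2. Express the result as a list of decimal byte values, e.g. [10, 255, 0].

[50, 148, 92, 152, 237, 72, 95, 61, 95, 175, 127, 14, 252, 111, 112, 170]

C1 ⊕ C2 = (M1 ⊕ K) ⊕ (M2 ⊕ K) = M1 ⊕ M2 — the shared key cancels under XOR.
181 XOR 135 =  50
248 XOR 108 = 148
129 XOR 221 =  92
245 XOR 109 = 152
108 XOR 129 = 237
183 XOR 255 =  72
 66 XOR  29 =  95
 70 XOR 123 =  61
115 XOR  44 =  95
  0 XOR 175 = 175
104 XOR  23 = 127
 82 XOR  92 =  14
 66 XOR 190 = 252
210 XOR 189 = 111
210 XOR 162 = 112
167 XOR  13 = 170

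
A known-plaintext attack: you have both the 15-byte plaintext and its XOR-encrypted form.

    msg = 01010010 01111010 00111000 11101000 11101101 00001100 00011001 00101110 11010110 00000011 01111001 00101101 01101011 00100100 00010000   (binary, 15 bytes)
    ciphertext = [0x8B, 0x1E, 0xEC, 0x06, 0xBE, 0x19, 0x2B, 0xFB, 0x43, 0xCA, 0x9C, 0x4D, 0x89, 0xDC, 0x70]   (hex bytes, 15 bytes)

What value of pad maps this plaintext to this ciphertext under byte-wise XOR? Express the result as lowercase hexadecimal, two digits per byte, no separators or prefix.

Since ciphertext = msg ⊕ pad, XORing both sides with msg gives pad = msg ⊕ ciphertext.
byte 0: 52 ^ 8b = d9
byte 1: 7a ^ 1e = 64
byte 2: 38 ^ ec = d4
byte 3: e8 ^ 06 = ee
byte 4: ed ^ be = 53
byte 5: 0c ^ 19 = 15
byte 6: 19 ^ 2b = 32
byte 7: 2e ^ fb = d5
byte 8: d6 ^ 43 = 95
byte 9: 03 ^ ca = c9
byte 10: 79 ^ 9c = e5
byte 11: 2d ^ 4d = 60
byte 12: 6b ^ 89 = e2
byte 13: 24 ^ dc = f8
byte 14: 10 ^ 70 = 60

d964d4ee531532d595c9e560e2f860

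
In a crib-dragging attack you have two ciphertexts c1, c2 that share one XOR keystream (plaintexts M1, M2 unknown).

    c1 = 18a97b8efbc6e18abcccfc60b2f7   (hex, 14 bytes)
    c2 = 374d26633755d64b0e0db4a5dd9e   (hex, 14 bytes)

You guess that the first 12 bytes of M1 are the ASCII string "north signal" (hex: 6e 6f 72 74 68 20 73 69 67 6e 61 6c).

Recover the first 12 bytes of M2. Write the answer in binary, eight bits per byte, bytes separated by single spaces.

01000001 10001011 00101111 10011001 10100100 10110011 01000100 10101000 11010101 10101111 00101001 10101001

First, c1 ⊕ c2 = (M1 ⊕ K) ⊕ (M2 ⊕ K) = M1 ⊕ M2, so the key drops out. Then M2 = (M1 ⊕ M2) ⊕ M1 over the first 12 bytes.
byte 0: (18 XOR 37) XOR 6e = 2f XOR 6e = 41
byte 1: (a9 XOR 4d) XOR 6f = e4 XOR 6f = 8b
byte 2: (7b XOR 26) XOR 72 = 5d XOR 72 = 2f
byte 3: (8e XOR 63) XOR 74 = ed XOR 74 = 99
byte 4: (fb XOR 37) XOR 68 = cc XOR 68 = a4
byte 5: (c6 XOR 55) XOR 20 = 93 XOR 20 = b3
byte 6: (e1 XOR d6) XOR 73 = 37 XOR 73 = 44
byte 7: (8a XOR 4b) XOR 69 = c1 XOR 69 = a8
byte 8: (bc XOR 0e) XOR 67 = b2 XOR 67 = d5
byte 9: (cc XOR 0d) XOR 6e = c1 XOR 6e = af
byte 10: (fc XOR b4) XOR 61 = 48 XOR 61 = 29
byte 11: (60 XOR a5) XOR 6c = c5 XOR 6c = a9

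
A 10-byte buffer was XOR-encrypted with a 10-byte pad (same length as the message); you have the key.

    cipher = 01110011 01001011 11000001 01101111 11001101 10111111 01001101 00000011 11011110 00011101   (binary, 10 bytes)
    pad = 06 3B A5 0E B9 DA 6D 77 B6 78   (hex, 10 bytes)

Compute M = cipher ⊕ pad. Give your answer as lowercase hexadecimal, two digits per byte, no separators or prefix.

XOR is its own inverse, so applying the key byte-wise gives the result directly.
byte 0: 73 XOR 06 = 75
byte 1: 4b XOR 3b = 70
byte 2: c1 XOR a5 = 64
byte 3: 6f XOR 0e = 61
byte 4: cd XOR b9 = 74
byte 5: bf XOR da = 65
byte 6: 4d XOR 6d = 20
byte 7: 03 XOR 77 = 74
byte 8: de XOR b6 = 68
byte 9: 1d XOR 78 = 65

75706461746520746865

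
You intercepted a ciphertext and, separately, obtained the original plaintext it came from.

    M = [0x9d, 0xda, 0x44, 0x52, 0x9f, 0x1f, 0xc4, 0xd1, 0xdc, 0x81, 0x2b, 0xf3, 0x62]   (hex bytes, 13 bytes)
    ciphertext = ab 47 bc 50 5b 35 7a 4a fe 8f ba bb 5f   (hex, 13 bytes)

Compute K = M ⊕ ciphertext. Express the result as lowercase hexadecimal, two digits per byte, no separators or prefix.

Since ciphertext = M ⊕ K, XORing both sides with M gives K = M ⊕ ciphertext.
byte 0: 157 XOR 171 =  54
byte 1: 218 XOR  71 = 157
byte 2:  68 XOR 188 = 248
byte 3:  82 XOR  80 =   2
byte 4: 159 XOR  91 = 196
byte 5:  31 XOR  53 =  42
byte 6: 196 XOR 122 = 190
byte 7: 209 XOR  74 = 155
byte 8: 220 XOR 254 =  34
byte 9: 129 XOR 143 =  14
byte 10:  43 XOR 186 = 145
byte 11: 243 XOR 187 =  72
byte 12:  98 XOR  95 =  61

369df802c42abe9b220e91483d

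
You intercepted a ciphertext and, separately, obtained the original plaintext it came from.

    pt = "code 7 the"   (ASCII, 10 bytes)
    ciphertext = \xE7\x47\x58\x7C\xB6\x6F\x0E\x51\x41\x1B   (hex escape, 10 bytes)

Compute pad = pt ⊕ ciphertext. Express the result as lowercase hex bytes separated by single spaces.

Since ciphertext = pt ⊕ pad, XORing both sides with pt gives pad = pt ⊕ ciphertext.
byte 0:  99 ⊕ 231 = 132
byte 1: 111 ⊕  71 =  40
byte 2: 100 ⊕  88 =  60
byte 3: 101 ⊕ 124 =  25
byte 4:  32 ⊕ 182 = 150
byte 5:  55 ⊕ 111 =  88
byte 6:  32 ⊕  14 =  46
byte 7: 116 ⊕  81 =  37
byte 8: 104 ⊕  65 =  41
byte 9: 101 ⊕  27 = 126

84 28 3c 19 96 58 2e 25 29 7e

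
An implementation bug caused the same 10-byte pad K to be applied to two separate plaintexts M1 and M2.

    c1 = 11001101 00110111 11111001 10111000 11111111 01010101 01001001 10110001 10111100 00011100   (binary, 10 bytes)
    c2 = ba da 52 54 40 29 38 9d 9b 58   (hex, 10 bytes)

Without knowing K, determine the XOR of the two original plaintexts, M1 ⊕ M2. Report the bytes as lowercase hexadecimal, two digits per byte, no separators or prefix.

77edabecbf7c712c2744

c1 ⊕ c2 = (M1 ⊕ K) ⊕ (M2 ⊕ K) = M1 ⊕ M2 — the shared key cancels under XOR.
11001101 ^ 10111010 = 01110111
00110111 ^ 11011010 = 11101101
11111001 ^ 01010010 = 10101011
10111000 ^ 01010100 = 11101100
11111111 ^ 01000000 = 10111111
01010101 ^ 00101001 = 01111100
01001001 ^ 00111000 = 01110001
10110001 ^ 10011101 = 00101100
10111100 ^ 10011011 = 00100111
00011100 ^ 01011000 = 01000100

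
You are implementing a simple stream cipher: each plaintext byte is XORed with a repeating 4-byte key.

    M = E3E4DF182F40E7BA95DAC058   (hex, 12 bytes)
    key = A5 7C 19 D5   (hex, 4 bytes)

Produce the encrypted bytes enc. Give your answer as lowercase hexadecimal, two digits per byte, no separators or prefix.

The 4-byte key repeats, so the effective keystream is a5 7c 19 d5 a5 7c 19 d5 a5 7c 19 d5.
byte 0: e3 XOR a5 = 46
byte 1: e4 XOR 7c = 98
byte 2: df XOR 19 = c6
byte 3: 18 XOR d5 = cd
byte 4: 2f XOR a5 = 8a
byte 5: 40 XOR 7c = 3c
byte 6: e7 XOR 19 = fe
byte 7: ba XOR d5 = 6f
byte 8: 95 XOR a5 = 30
byte 9: da XOR 7c = a6
byte 10: c0 XOR 19 = d9
byte 11: 58 XOR d5 = 8d

4698c6cd8a3cfe6f30a6d98d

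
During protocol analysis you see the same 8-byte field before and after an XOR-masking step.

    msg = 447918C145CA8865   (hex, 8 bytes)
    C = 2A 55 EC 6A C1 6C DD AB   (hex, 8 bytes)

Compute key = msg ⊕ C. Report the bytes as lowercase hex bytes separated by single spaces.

6e 2c f4 ab 84 a6 55 ce

Since C = msg ⊕ key, XORing both sides with msg gives key = msg ⊕ C.
byte 0:  68 ^  42 = 110
byte 1: 121 ^  85 =  44
byte 2:  24 ^ 236 = 244
byte 3: 193 ^ 106 = 171
byte 4:  69 ^ 193 = 132
byte 5: 202 ^ 108 = 166
byte 6: 136 ^ 221 =  85
byte 7: 101 ^ 171 = 206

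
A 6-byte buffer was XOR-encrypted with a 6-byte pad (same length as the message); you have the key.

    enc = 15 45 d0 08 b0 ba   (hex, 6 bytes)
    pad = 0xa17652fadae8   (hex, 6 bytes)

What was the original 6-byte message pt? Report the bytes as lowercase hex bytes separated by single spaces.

XOR is its own inverse, so applying the key byte-wise gives the result directly.
byte 0:  21 ⊕ 161 = 180
byte 1:  69 ⊕ 118 =  51
byte 2: 208 ⊕  82 = 130
byte 3:   8 ⊕ 250 = 242
byte 4: 176 ⊕ 218 = 106
byte 5: 186 ⊕ 232 =  82

b4 33 82 f2 6a 52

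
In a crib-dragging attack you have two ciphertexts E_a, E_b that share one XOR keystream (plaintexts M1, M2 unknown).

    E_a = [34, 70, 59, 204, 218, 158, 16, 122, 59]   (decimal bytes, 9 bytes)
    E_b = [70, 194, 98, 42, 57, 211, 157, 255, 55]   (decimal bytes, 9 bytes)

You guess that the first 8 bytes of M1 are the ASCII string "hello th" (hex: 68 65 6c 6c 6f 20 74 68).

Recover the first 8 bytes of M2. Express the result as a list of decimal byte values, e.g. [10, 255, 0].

[12, 225, 53, 138, 140, 109, 249, 237]

First, E_a ⊕ E_b = (M1 ⊕ K) ⊕ (M2 ⊕ K) = M1 ⊕ M2, so the key drops out. Then M2 = (M1 ⊕ M2) ⊕ M1 over the first 8 bytes.
byte 0: (22 XOR 46) XOR 68 = 64 XOR 68 = 0c
byte 1: (46 XOR c2) XOR 65 = 84 XOR 65 = e1
byte 2: (3b XOR 62) XOR 6c = 59 XOR 6c = 35
byte 3: (cc XOR 2a) XOR 6c = e6 XOR 6c = 8a
byte 4: (da XOR 39) XOR 6f = e3 XOR 6f = 8c
byte 5: (9e XOR d3) XOR 20 = 4d XOR 20 = 6d
byte 6: (10 XOR 9d) XOR 74 = 8d XOR 74 = f9
byte 7: (7a XOR ff) XOR 68 = 85 XOR 68 = ed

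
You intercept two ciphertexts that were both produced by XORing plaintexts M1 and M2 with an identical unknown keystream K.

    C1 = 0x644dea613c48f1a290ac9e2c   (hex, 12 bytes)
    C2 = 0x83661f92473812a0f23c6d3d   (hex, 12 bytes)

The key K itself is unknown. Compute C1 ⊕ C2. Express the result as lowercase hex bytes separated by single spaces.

e7 2b f5 f3 7b 70 e3 02 62 90 f3 11

C1 ⊕ C2 = (M1 ⊕ K) ⊕ (M2 ⊕ K) = M1 ⊕ M2 — the shared key cancels under XOR.
64 xor 83 = e7
4d xor 66 = 2b
ea xor 1f = f5
61 xor 92 = f3
3c xor 47 = 7b
48 xor 38 = 70
f1 xor 12 = e3
a2 xor a0 = 02
90 xor f2 = 62
ac xor 3c = 90
9e xor 6d = f3
2c xor 3d = 11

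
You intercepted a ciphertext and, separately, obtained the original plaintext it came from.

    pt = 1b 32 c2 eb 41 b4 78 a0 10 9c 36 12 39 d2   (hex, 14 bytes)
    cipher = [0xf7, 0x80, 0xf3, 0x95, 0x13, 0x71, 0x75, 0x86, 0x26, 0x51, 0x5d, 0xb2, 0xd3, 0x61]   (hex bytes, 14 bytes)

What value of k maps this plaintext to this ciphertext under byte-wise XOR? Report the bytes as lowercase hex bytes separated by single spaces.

ec b2 31 7e 52 c5 0d 26 36 cd 6b a0 ea b3

Since cipher = pt ⊕ k, XORing both sides with pt gives k = pt ⊕ cipher.
 27 XOR 247 = 236
 50 XOR 128 = 178
194 XOR 243 =  49
235 XOR 149 = 126
 65 XOR  19 =  82
180 XOR 113 = 197
120 XOR 117 =  13
160 XOR 134 =  38
 16 XOR  38 =  54
156 XOR  81 = 205
 54 XOR  93 = 107
 18 XOR 178 = 160
 57 XOR 211 = 234
210 XOR  97 = 179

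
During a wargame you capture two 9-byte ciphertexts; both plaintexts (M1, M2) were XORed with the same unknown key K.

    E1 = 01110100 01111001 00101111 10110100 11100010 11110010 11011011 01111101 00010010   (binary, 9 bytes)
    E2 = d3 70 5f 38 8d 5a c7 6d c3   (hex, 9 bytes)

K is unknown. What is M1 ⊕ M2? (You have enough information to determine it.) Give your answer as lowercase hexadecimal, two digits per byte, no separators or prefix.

E1 ⊕ E2 = (M1 ⊕ K) ⊕ (M2 ⊕ K) = M1 ⊕ M2 — the shared key cancels under XOR.
01110100 ⊕ 11010011 = 10100111
01111001 ⊕ 01110000 = 00001001
00101111 ⊕ 01011111 = 01110000
10110100 ⊕ 00111000 = 10001100
11100010 ⊕ 10001101 = 01101111
11110010 ⊕ 01011010 = 10101000
11011011 ⊕ 11000111 = 00011100
01111101 ⊕ 01101101 = 00010000
00010010 ⊕ 11000011 = 11010001

a709708c6fa81c10d1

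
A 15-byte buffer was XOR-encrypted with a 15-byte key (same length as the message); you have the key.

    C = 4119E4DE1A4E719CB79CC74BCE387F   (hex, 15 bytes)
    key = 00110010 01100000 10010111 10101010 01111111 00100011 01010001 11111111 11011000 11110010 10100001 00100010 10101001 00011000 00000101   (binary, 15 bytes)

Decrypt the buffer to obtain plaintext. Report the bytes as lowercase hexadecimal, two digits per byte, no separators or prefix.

41 ⊕ 32 = 73
19 ⊕ 60 = 79
e4 ⊕ 97 = 73
de ⊕ aa = 74
1a ⊕ 7f = 65
4e ⊕ 23 = 6d
71 ⊕ 51 = 20
9c ⊕ ff = 63
b7 ⊕ d8 = 6f
9c ⊕ f2 = 6e
c7 ⊕ a1 = 66
4b ⊕ 22 = 69
ce ⊕ a9 = 67
38 ⊕ 18 = 20
7f ⊕ 05 = 7a

73797374656d20636f6e666967207a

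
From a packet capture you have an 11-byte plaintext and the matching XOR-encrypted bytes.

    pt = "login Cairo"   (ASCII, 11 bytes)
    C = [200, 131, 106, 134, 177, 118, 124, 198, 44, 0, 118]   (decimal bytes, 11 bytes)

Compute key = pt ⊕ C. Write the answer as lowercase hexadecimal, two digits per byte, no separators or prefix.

a4ec0defdf563fa7457219

Since C = pt ⊕ key, XORing both sides with pt gives key = pt ⊕ C.
6c XOR c8 = a4
6f XOR 83 = ec
67 XOR 6a = 0d
69 XOR 86 = ef
6e XOR b1 = df
20 XOR 76 = 56
43 XOR 7c = 3f
61 XOR c6 = a7
69 XOR 2c = 45
72 XOR 00 = 72
6f XOR 76 = 19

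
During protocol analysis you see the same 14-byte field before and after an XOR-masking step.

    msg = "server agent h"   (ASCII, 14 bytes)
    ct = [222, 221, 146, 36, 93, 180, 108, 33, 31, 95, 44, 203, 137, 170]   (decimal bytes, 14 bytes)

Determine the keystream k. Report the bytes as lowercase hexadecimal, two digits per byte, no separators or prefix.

adb8e05238c64c40783a42bfa9c2

Since ct = msg ⊕ k, XORing both sides with msg gives k = msg ⊕ ct.
byte 0: 73 ⊕ de = ad
byte 1: 65 ⊕ dd = b8
byte 2: 72 ⊕ 92 = e0
byte 3: 76 ⊕ 24 = 52
byte 4: 65 ⊕ 5d = 38
byte 5: 72 ⊕ b4 = c6
byte 6: 20 ⊕ 6c = 4c
byte 7: 61 ⊕ 21 = 40
byte 8: 67 ⊕ 1f = 78
byte 9: 65 ⊕ 5f = 3a
byte 10: 6e ⊕ 2c = 42
byte 11: 74 ⊕ cb = bf
byte 12: 20 ⊕ 89 = a9
byte 13: 68 ⊕ aa = c2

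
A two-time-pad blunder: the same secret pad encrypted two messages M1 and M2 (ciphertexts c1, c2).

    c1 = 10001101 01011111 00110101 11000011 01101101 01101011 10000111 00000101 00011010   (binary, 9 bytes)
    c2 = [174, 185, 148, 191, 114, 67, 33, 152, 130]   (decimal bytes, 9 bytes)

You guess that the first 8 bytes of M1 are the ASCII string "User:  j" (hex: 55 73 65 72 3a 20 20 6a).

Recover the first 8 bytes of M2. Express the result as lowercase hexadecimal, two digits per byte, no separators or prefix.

7695c40e250886f7

First, c1 ⊕ c2 = (M1 ⊕ K) ⊕ (M2 ⊕ K) = M1 ⊕ M2, so the key drops out. Then M2 = (M1 ⊕ M2) ⊕ M1 over the first 8 bytes.
byte 0: (8d ⊕ ae) ⊕ 55 = 23 ⊕ 55 = 76
byte 1: (5f ⊕ b9) ⊕ 73 = e6 ⊕ 73 = 95
byte 2: (35 ⊕ 94) ⊕ 65 = a1 ⊕ 65 = c4
byte 3: (c3 ⊕ bf) ⊕ 72 = 7c ⊕ 72 = 0e
byte 4: (6d ⊕ 72) ⊕ 3a = 1f ⊕ 3a = 25
byte 5: (6b ⊕ 43) ⊕ 20 = 28 ⊕ 20 = 08
byte 6: (87 ⊕ 21) ⊕ 20 = a6 ⊕ 20 = 86
byte 7: (05 ⊕ 98) ⊕ 6a = 9d ⊕ 6a = f7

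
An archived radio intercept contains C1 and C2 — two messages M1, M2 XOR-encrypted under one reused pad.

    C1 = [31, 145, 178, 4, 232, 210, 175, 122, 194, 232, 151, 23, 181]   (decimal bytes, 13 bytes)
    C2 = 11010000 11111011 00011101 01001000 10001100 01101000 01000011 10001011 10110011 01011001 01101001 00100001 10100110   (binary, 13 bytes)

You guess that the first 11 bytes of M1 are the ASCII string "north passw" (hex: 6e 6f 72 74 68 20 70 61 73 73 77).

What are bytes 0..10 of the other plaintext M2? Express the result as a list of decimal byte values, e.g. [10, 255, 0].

[161, 5, 221, 56, 12, 154, 156, 144, 2, 194, 137]

First, C1 ⊕ C2 = (M1 ⊕ K) ⊕ (M2 ⊕ K) = M1 ⊕ M2, so the key drops out. Then M2 = (M1 ⊕ M2) ⊕ M1 over the first 11 bytes.
byte 0: (1f ⊕ d0) ⊕ 6e = cf ⊕ 6e = a1
byte 1: (91 ⊕ fb) ⊕ 6f = 6a ⊕ 6f = 05
byte 2: (b2 ⊕ 1d) ⊕ 72 = af ⊕ 72 = dd
byte 3: (04 ⊕ 48) ⊕ 74 = 4c ⊕ 74 = 38
byte 4: (e8 ⊕ 8c) ⊕ 68 = 64 ⊕ 68 = 0c
byte 5: (d2 ⊕ 68) ⊕ 20 = ba ⊕ 20 = 9a
byte 6: (af ⊕ 43) ⊕ 70 = ec ⊕ 70 = 9c
byte 7: (7a ⊕ 8b) ⊕ 61 = f1 ⊕ 61 = 90
byte 8: (c2 ⊕ b3) ⊕ 73 = 71 ⊕ 73 = 02
byte 9: (e8 ⊕ 59) ⊕ 73 = b1 ⊕ 73 = c2
byte 10: (97 ⊕ 69) ⊕ 77 = fe ⊕ 77 = 89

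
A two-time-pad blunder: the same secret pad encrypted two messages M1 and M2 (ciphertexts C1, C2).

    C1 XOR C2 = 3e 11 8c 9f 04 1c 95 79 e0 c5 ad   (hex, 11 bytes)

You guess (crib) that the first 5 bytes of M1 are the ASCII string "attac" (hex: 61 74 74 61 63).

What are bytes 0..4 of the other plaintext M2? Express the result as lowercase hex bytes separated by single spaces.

Since C1 ⊕ C2 = M1 ⊕ M2, XORing with the guessed M1 bytes yields the corresponding M2 bytes: M2 = (C1 ⊕ C2) ⊕ M1.
byte 0: 3e XOR 61 = 5f
byte 1: 11 XOR 74 = 65
byte 2: 8c XOR 74 = f8
byte 3: 9f XOR 61 = fe
byte 4: 04 XOR 63 = 67

5f 65 f8 fe 67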